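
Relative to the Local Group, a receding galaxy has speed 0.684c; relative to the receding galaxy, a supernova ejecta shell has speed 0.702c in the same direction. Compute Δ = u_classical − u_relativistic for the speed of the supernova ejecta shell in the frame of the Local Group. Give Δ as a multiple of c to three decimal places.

Δ = 0.450c

Galilean: u_cl = 0.702 + 0.684 = 1.3860.
Relativistic: u_rel = (0.702 + 0.684) / (1 + 0.702·0.684) = 1.3860/1.4802 = 0.9364.
Δ = 1.3860 − 0.9364 = 0.4496.
(The classical prediction exceeds c; the relativistic result does not.)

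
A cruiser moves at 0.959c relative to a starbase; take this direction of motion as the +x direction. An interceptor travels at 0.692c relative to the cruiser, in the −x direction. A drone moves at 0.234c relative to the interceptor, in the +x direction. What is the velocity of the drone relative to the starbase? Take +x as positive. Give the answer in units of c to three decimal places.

Apply u = (u' + v)/(1 + u'v/c²) successively, working outward toward the starbase.
Start: velocity of the cruiser relative to the starbase = 0.9590c.
Compose with the interceptor (u' = -0.692 in the cruiser frame): u_1 = (-0.692 + 0.959) / (1 + (-0.692)·0.959) = 0.2670/0.3364 = 0.7938.
Compose with the drone (u' = 0.234 in the interceptor frame): u_2 = (0.234 + 0.794) / (1 + 0.234·0.794) = 1.0278/1.1857 = 0.8668.

+0.867c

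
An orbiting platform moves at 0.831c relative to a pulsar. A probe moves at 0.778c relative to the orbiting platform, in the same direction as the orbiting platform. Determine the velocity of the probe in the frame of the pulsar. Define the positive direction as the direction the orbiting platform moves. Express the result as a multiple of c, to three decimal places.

0.977c

With v = 0.831 and u' = 0.778 (in units of c),
u = (u' + v)/(1 + u'v/c²):
u = (0.778 + 0.831) / (1 + 0.778·0.831) = 1.6090/1.6465 = 0.9772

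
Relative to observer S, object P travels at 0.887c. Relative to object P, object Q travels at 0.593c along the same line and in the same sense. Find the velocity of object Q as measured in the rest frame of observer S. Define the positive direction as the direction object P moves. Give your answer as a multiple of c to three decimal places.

0.970c

With v = 0.887 and u' = 0.593 (in units of c),
u = (u' + v)/(1 + u'v/c²):
u = (0.593 + 0.887) / (1 + 0.593·0.887) = 1.4800/1.5260 = 0.9699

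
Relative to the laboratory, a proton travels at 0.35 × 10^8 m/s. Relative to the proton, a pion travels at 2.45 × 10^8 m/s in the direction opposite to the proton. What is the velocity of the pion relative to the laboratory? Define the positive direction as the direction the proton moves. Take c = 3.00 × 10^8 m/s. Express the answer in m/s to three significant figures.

-2.32 × 10^8 m/s

In units of c (dividing by 3.00 × 10^8 m/s): v = 0.117, u' = -0.817.
u = (u' + v)/(1 + u'v/c²):
u = (-0.817 + 0.117) / (1 + (-0.817)·0.117) = -0.7000/0.9047 = -0.7737
Converting back: u = -0.7737 × 3.00 × 10^8 m/s.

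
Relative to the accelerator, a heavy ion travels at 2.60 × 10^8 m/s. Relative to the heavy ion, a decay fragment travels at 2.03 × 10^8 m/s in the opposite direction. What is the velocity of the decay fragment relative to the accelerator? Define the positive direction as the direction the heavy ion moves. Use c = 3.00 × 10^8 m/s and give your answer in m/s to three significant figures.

+1.38 × 10^8 m/s

In units of c (dividing by 3.00 × 10^8 m/s): v = 0.867, u' = -0.677.
u = (u' + v)/(1 + u'v/c²):
u = (-0.677 + 0.867) / (1 + (-0.677)·0.867) = 0.1900/0.4136 = 0.4594
(Galilean addition would give +0.190c.)
Converting back: u = 0.4594 × 3.00 × 10^8 m/s.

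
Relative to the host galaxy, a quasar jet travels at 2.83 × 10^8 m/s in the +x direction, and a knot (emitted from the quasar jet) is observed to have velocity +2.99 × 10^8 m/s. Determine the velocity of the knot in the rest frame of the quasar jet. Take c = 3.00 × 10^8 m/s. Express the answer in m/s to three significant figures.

+2.68 × 10^8 m/s

v = 0.943c, u = 0.997c.
Invert the composition law: u' = (u − v)/(1 − uv/c²).
u' = (0.997 − 0.943) / (1 − (0.997)(0.943)) = 0.0533/0.0598 = 0.8917.
u' = 0.8917 × 3.00 × 10^8 m/s.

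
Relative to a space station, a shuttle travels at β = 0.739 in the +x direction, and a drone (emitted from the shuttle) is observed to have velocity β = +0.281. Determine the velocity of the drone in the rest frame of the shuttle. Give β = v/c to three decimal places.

β = -0.578

Invert the composition law: u' = (u − v)/(1 − uv/c²).
u' = (0.281 − 0.739) / (1 − (0.281)(0.739)) = -0.4580/0.7923 = -0.5780.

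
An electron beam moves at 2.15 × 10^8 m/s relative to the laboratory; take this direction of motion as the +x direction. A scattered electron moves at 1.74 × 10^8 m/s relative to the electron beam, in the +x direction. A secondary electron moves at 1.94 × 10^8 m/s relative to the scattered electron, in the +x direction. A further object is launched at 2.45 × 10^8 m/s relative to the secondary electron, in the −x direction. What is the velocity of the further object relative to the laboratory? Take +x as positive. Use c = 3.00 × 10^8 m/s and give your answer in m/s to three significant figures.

+2.49 × 10^8 m/s

Apply u = (u' + v)/(1 + u'v/c²) successively, working outward toward the laboratory.
(Dividing each given speed by c = 3.00 × 10^8 m/s to work in units of c.)
Start: velocity of the electron beam relative to the laboratory = 0.7167c.
Compose with the scattered electron (u' = 0.580 in the electron beam frame): u_1 = (0.580 + 0.717) / (1 + 0.580·0.717) = 1.2967/1.4157 = 0.9159.
Compose with the secondary electron (u' = 0.647 in the scattered electron frame): u_2 = (0.647 + 0.916) / (1 + 0.647·0.916) = 1.5626/1.5923 = 0.9813.
Compose with the further object (u' = -0.817 in the secondary electron frame): u_3 = (-0.817 + 0.981) / (1 + (-0.817)·0.981) = 0.1647/0.1986 = 0.8293.
So u = 0.8293 × 3.00 × 10^8 m/s.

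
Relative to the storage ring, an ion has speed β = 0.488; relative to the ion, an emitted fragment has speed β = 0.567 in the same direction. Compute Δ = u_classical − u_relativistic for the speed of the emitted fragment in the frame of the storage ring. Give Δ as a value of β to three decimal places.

Δ = 0.229

Galilean: u_cl = 0.567 + 0.488 = 1.0550.
Relativistic: u_rel = (0.567 + 0.488) / (1 + 0.567·0.488) = 1.0550/1.2767 = 0.8264.
Δ = 1.0550 − 0.8264 = 0.2286.
(The classical prediction exceeds c; the relativistic result does not.)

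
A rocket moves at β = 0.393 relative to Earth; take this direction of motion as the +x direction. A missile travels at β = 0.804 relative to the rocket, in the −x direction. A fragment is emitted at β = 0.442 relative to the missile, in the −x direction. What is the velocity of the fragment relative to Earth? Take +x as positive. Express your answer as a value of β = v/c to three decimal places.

Apply u = (u' + v)/(1 + u'v/c²) successively, working outward toward Earth.
Start: velocity of the rocket relative to Earth = 0.3930c.
Compose with the missile (u' = -0.804 in the rocket frame): u_1 = (-0.804 + 0.393) / (1 + (-0.804)·0.393) = -0.4110/0.6840 = -0.6009.
Compose with the fragment (u' = -0.442 in the missile frame): u_2 = (-0.442 + (-0.601)) / (1 + (-0.442)·(-0.601)) = -1.0429/1.2656 = -0.8240.

β = -0.824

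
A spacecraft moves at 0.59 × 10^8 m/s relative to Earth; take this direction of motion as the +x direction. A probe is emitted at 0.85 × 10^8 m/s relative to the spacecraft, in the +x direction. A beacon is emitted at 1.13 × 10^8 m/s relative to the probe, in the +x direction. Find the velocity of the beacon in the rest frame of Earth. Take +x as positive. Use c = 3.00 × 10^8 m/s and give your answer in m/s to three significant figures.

Apply u = (u' + v)/(1 + u'v/c²) successively, working outward toward Earth.
(Dividing each given speed by c = 3.00 × 10^8 m/s to work in units of c.)
Start: velocity of the spacecraft relative to Earth = 0.1967c.
Compose with the probe (u' = 0.283 in the spacecraft frame): u_1 = (0.283 + 0.197) / (1 + 0.283·0.197) = 0.4800/1.0557 = 0.4547.
Compose with the beacon (u' = 0.377 in the probe frame): u_2 = (0.377 + 0.455) / (1 + 0.377·0.455) = 0.8313/1.1713 = 0.7098.
So u = 0.7098 × 3.00 × 10^8 m/s.

2.13 × 10^8 m/s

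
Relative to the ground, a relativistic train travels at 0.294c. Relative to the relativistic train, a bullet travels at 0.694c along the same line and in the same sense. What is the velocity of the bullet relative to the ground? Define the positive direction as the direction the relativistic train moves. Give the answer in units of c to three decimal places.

0.821c

With v = 0.294 and u' = 0.694 (in units of c),
u = (u' + v)/(1 + u'v/c²):
u = (0.694 + 0.294) / (1 + 0.694·0.294) = 0.9880/1.2040 = 0.8206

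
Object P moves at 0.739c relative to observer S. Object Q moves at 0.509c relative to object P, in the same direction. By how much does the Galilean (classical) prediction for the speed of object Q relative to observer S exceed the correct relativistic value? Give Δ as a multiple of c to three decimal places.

Galilean: u_cl = 0.509 + 0.739 = 1.2480.
Relativistic: u_rel = (0.509 + 0.739) / (1 + 0.509·0.739) = 1.2480/1.3762 = 0.9069.
Δ = 1.2480 − 0.9069 = 0.3411.
(The classical prediction exceeds c; the relativistic result does not.)

Δ = 0.341c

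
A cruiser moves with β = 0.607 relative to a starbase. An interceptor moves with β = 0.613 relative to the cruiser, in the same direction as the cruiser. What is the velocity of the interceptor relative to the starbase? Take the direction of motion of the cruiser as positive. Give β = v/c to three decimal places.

With v = 0.607 and u' = 0.613 (in units of c),
u = (u' + v)/(1 + u'v/c²):
u = (0.613 + 0.607) / (1 + 0.613·0.607) = 1.2200/1.3721 = 0.8892
(Galilean addition would give +1.220c, exceeding c.)

β = 0.889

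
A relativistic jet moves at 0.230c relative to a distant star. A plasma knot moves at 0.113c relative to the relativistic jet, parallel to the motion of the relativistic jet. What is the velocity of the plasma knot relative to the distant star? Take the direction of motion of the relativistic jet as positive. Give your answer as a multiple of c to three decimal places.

With v = 0.230 and u' = 0.113 (in units of c),
u = (u' + v)/(1 + u'v/c²):
u = (0.113 + 0.230) / (1 + 0.113·0.230) = 0.3430/1.0260 = 0.3343

0.334c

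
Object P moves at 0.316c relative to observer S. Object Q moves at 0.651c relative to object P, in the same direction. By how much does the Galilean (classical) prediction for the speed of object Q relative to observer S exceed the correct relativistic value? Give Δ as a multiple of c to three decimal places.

Galilean: u_cl = 0.651 + 0.316 = 0.9670.
Relativistic: u_rel = (0.651 + 0.316) / (1 + 0.651·0.316) = 0.9670/1.2057 = 0.8020.
Δ = 0.9670 − 0.8020 = 0.1650.

Δ = 0.165c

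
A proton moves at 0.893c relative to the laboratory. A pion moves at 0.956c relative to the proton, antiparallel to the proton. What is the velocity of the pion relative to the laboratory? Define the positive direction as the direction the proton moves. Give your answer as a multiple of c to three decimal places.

-0.431c

With v = 0.893 and u' = -0.956 (in units of c),
u = (u' + v)/(1 + u'v/c²):
u = (-0.956 + 0.893) / (1 + (-0.956)·0.893) = -0.0630/0.1463 = -0.4306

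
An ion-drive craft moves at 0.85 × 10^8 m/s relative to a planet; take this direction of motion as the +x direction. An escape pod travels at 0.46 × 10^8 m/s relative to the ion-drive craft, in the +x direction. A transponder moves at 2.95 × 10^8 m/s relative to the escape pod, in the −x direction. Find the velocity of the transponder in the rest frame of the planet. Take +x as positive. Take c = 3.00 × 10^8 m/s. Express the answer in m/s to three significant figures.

Apply u = (u' + v)/(1 + u'v/c²) successively, working outward toward the planet.
(Dividing each given speed by c = 3.00 × 10^8 m/s to work in units of c.)
Start: velocity of the ion-drive craft relative to the planet = 0.2833c.
Compose with the escape pod (u' = 0.153 in the ion-drive craft frame): u_1 = (0.153 + 0.283) / (1 + 0.153·0.283) = 0.4367/1.0434 = 0.4185.
Compose with the transponder (u' = -0.983 in the escape pod frame): u_2 = (-0.983 + 0.418) / (1 + (-0.983)·0.418) = -0.5648/0.5885 = -0.9598.
So u = -0.9598 × 3.00 × 10^8 m/s.

-2.88 × 10^8 m/s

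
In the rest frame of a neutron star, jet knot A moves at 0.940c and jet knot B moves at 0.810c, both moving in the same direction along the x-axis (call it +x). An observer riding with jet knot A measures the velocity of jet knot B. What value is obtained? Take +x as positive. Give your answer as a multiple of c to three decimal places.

-0.545c

β_A = 0.940, β_B = 0.810.
Transform to A's frame with the inverse velocity-addition law: u' = (u − v)/(1 − uv/c²), taking u = β_B and v = β_A.
u' = (0.810 − 0.940) / (1 − (0.940)(0.810)) = -0.1300/0.2386 = -0.5448.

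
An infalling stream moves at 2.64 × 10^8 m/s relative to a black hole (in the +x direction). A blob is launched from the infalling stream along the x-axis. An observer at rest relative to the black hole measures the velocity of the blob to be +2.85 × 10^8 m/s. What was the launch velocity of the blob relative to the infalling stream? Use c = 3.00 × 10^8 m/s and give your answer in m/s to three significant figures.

+1.28 × 10^8 m/s

v = 0.880c, u = 0.950c.
Invert the composition law: u' = (u − v)/(1 − uv/c²).
u' = (0.950 − 0.880) / (1 − (0.950)(0.880)) = 0.0700/0.1640 = 0.4268.
u' = 0.4268 × 3.00 × 10^8 m/s.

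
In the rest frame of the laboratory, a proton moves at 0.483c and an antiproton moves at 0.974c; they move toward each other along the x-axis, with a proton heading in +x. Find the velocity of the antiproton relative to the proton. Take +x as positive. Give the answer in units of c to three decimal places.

β_A = 0.483, β_B = -0.974.
Transform to A's frame with the inverse velocity-addition law: u' = (u − v)/(1 − uv/c²), taking u = β_B and v = β_A.
u' = (-0.974 − 0.483) / (1 − (0.483)(-0.974)) = -1.4570/1.4704 = -0.9909.

-0.991c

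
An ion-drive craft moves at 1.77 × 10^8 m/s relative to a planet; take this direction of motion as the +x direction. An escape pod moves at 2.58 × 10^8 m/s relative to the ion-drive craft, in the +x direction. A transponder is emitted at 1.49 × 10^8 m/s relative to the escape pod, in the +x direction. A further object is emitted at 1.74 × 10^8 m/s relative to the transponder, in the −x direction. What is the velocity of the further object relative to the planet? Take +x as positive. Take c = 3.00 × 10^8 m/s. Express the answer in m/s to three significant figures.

+2.86 × 10^8 m/s

Apply u = (u' + v)/(1 + u'v/c²) successively, working outward toward the planet.
(Dividing each given speed by c = 3.00 × 10^8 m/s to work in units of c.)
Start: velocity of the ion-drive craft relative to the planet = 0.5900c.
Compose with the escape pod (u' = 0.860 in the ion-drive craft frame): u_1 = (0.860 + 0.590) / (1 + 0.860·0.590) = 1.4500/1.5074 = 0.9619.
Compose with the transponder (u' = 0.497 in the escape pod frame): u_2 = (0.497 + 0.962) / (1 + 0.497·0.962) = 1.4586/1.4778 = 0.9870.
Compose with the further object (u' = -0.580 in the transponder frame): u_3 = (-0.580 + 0.987) / (1 + (-0.580)·0.987) = 0.4070/0.4275 = 0.9521.
So u = 0.9521 × 3.00 × 10^8 m/s.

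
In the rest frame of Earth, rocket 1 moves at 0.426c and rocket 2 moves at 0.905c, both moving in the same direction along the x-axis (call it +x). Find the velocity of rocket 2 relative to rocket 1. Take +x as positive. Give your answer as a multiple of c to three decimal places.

+0.780c

β_A = 0.426, β_B = 0.905.
Transform to A's frame with the inverse velocity-addition law: u' = (u − v)/(1 − uv/c²), taking u = β_B and v = β_A.
u' = (0.905 − 0.426) / (1 − (0.426)(0.905)) = 0.4790/0.6145 = 0.7795.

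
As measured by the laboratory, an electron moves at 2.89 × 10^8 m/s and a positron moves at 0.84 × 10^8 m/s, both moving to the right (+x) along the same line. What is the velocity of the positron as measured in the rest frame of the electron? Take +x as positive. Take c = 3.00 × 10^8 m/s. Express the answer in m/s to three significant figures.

-2.81 × 10^8 m/s

β_A = 0.963, β_B = 0.280 (dividing each by c = 3.00 × 10^8 m/s).
Transform to A's frame with the inverse velocity-addition law: u' = (u − v)/(1 − uv/c²), taking u = β_B and v = β_A.
u' = (0.280 − 0.963) / (1 − (0.963)(0.280)) = -0.6833/0.7303 = -0.9357.
u' = -0.9357 × 3.00 × 10^8 m/s.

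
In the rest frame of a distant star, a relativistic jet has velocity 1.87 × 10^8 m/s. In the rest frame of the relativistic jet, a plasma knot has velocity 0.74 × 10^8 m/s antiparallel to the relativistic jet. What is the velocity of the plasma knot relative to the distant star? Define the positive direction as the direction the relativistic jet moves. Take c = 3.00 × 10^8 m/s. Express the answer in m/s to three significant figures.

In units of c (dividing by 3.00 × 10^8 m/s): v = 0.623, u' = -0.247.
u = (u' + v)/(1 + u'v/c²):
u = (-0.247 + 0.623) / (1 + (-0.247)·0.623) = 0.3767/0.8462 = 0.4451
Converting back: u = 0.4451 × 3.00 × 10^8 m/s.

+1.34 × 10^8 m/s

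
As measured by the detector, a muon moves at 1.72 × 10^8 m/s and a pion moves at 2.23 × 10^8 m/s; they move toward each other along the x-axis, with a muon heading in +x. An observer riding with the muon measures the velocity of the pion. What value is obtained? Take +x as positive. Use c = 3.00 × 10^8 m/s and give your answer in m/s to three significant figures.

-2.77 × 10^8 m/s

β_A = 0.573, β_B = -0.743 (dividing each by c = 3.00 × 10^8 m/s).
Transform to A's frame with the inverse velocity-addition law: u' = (u − v)/(1 − uv/c²), taking u = β_B and v = β_A.
u' = (-0.743 − 0.573) / (1 − (0.573)(-0.743)) = -1.3167/1.4262 = -0.9232.
u' = -0.9232 × 3.00 × 10^8 m/s.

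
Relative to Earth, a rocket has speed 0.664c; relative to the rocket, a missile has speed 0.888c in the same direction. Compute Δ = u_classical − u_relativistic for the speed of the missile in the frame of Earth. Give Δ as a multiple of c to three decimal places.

Galilean: u_cl = 0.888 + 0.664 = 1.5520.
Relativistic: u_rel = (0.888 + 0.664) / (1 + 0.888·0.664) = 1.5520/1.5896 = 0.9763.
Δ = 1.5520 − 0.9763 = 0.5757.
(The classical prediction exceeds c; the relativistic result does not.)

Δ = 0.576c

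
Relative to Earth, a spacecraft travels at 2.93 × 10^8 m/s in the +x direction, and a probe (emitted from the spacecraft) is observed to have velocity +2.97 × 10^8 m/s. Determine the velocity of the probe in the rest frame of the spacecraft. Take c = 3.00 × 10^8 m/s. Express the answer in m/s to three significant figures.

+1.21 × 10^8 m/s

v = 0.977c, u = 0.990c.
Invert the composition law: u' = (u − v)/(1 − uv/c²).
u' = (0.990 − 0.977) / (1 − (0.990)(0.977)) = 0.0133/0.0331 = 0.4028.
u' = 0.4028 × 3.00 × 10^8 m/s.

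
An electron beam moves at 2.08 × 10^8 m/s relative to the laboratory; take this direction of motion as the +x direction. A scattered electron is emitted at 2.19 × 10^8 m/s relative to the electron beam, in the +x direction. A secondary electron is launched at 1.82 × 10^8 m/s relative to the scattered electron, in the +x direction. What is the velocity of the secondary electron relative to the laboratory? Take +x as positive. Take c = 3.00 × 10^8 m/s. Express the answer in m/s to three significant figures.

2.96 × 10^8 m/s

Apply u = (u' + v)/(1 + u'v/c²) successively, working outward toward the laboratory.
(Dividing each given speed by c = 3.00 × 10^8 m/s to work in units of c.)
Start: velocity of the electron beam relative to the laboratory = 0.6933c.
Compose with the scattered electron (u' = 0.730 in the electron beam frame): u_1 = (0.730 + 0.693) / (1 + 0.730·0.693) = 1.4233/1.5061 = 0.9450.
Compose with the secondary electron (u' = 0.607 in the scattered electron frame): u_2 = (0.607 + 0.945) / (1 + 0.607·0.945) = 1.5517/1.5733 = 0.9863.
So u = 0.9863 × 3.00 × 10^8 m/s.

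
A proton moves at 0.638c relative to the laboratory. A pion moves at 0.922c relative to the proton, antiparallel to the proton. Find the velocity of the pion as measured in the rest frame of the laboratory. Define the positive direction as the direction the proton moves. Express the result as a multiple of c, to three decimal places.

-0.690c

With v = 0.638 and u' = -0.922 (in units of c),
u = (u' + v)/(1 + u'v/c²):
u = (-0.922 + 0.638) / (1 + (-0.922)·0.638) = -0.2840/0.4118 = -0.6897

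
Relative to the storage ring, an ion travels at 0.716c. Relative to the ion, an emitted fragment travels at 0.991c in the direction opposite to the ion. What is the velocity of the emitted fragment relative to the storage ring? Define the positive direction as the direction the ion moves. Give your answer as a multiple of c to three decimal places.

With v = 0.716 and u' = -0.991 (in units of c),
u = (u' + v)/(1 + u'v/c²):
u = (-0.991 + 0.716) / (1 + (-0.991)·0.716) = -0.2750/0.2904 = -0.9468
(Galilean addition would give -0.275c.)

-0.947c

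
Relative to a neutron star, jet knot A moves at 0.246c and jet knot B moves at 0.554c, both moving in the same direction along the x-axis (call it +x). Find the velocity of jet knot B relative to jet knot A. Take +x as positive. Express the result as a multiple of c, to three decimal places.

β_A = 0.246, β_B = 0.554.
Transform to A's frame with the inverse velocity-addition law: u' = (u − v)/(1 − uv/c²), taking u = β_B and v = β_A.
u' = (0.554 − 0.246) / (1 − (0.246)(0.554)) = 0.3080/0.8637 = 0.3566.

+0.357c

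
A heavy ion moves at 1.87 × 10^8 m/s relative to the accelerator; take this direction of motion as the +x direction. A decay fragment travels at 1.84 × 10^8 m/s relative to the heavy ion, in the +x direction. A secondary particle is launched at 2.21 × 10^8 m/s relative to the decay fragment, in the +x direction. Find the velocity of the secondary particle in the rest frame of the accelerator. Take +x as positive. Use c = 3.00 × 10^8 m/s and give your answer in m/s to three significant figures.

Apply u = (u' + v)/(1 + u'v/c²) successively, working outward toward the accelerator.
(Dividing each given speed by c = 3.00 × 10^8 m/s to work in units of c.)
Start: velocity of the heavy ion relative to the accelerator = 0.6233c.
Compose with the decay fragment (u' = 0.613 in the heavy ion frame): u_1 = (0.613 + 0.623) / (1 + 0.613·0.623) = 1.2367/1.3823 = 0.8946.
Compose with the secondary particle (u' = 0.737 in the decay fragment frame): u_2 = (0.737 + 0.895) / (1 + 0.737·0.895) = 1.6313/1.6590 = 0.9833.
So u = 0.9833 × 3.00 × 10^8 m/s.

2.95 × 10^8 m/s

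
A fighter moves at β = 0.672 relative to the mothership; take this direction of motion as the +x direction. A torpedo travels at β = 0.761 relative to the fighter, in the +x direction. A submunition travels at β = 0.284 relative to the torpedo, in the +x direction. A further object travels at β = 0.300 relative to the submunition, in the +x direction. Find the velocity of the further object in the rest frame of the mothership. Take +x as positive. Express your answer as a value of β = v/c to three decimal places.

β = 0.984

Apply u = (u' + v)/(1 + u'v/c²) successively, working outward toward the mothership.
Start: velocity of the fighter relative to the mothership = 0.6720c.
Compose with the torpedo (u' = 0.761 in the fighter frame): u_1 = (0.761 + 0.672) / (1 + 0.761·0.672) = 1.4330/1.5114 = 0.9481.
Compose with the submunition (u' = 0.284 in the torpedo frame): u_2 = (0.284 + 0.948) / (1 + 0.284·0.948) = 1.2321/1.2693 = 0.9707.
Compose with the further object (u' = 0.300 in the submunition frame): u_3 = (0.300 + 0.971) / (1 + 0.300·0.971) = 1.2707/1.2912 = 0.9841.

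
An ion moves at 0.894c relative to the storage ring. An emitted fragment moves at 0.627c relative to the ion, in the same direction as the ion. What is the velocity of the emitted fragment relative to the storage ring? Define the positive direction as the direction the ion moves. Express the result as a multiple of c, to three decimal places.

With v = 0.894 and u' = 0.627 (in units of c),
u = (u' + v)/(1 + u'v/c²):
u = (0.627 + 0.894) / (1 + 0.627·0.894) = 1.5210/1.5605 = 0.9747
(Galilean addition would give +1.521c, exceeding c.)

0.975c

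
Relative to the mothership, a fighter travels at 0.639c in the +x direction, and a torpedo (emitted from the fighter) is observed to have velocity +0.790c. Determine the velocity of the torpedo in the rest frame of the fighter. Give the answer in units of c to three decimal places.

+0.305c

Invert the composition law: u' = (u − v)/(1 − uv/c²).
u' = (0.790 − 0.639) / (1 − (0.790)(0.639)) = 0.1510/0.4952 = 0.3049.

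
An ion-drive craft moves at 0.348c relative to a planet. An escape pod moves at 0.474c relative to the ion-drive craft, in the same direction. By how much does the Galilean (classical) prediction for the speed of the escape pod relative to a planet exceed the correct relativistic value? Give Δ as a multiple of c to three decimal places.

Δ = 0.116c

Galilean: u_cl = 0.474 + 0.348 = 0.8220.
Relativistic: u_rel = (0.474 + 0.348) / (1 + 0.474·0.348) = 0.8220/1.1650 = 0.7056.
Δ = 0.8220 − 0.7056 = 0.1164.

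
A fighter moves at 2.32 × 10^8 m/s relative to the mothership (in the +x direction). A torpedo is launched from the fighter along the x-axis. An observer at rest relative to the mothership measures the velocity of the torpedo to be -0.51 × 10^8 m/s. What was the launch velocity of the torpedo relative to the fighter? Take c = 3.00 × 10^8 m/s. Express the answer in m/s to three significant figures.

-2.50 × 10^8 m/s

v = 0.773c, u = -0.170c.
Invert the composition law: u' = (u − v)/(1 − uv/c²).
u' = (-0.170 − 0.773) / (1 − (-0.170)(0.773)) = -0.9433/1.1315 = -0.8337.
u' = -0.8337 × 3.00 × 10^8 m/s.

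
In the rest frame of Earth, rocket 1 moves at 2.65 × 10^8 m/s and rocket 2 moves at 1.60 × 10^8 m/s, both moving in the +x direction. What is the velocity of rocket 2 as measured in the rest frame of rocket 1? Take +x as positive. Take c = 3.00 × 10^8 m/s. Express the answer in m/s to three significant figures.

β_A = 0.883, β_B = 0.533 (dividing each by c = 3.00 × 10^8 m/s).
Transform to A's frame with the inverse velocity-addition law: u' = (u − v)/(1 − uv/c²), taking u = β_B and v = β_A.
u' = (0.533 − 0.883) / (1 − (0.883)(0.533)) = -0.3500/0.5289 = -0.6618.
u' = -0.6618 × 3.00 × 10^8 m/s.

-1.99 × 10^8 m/s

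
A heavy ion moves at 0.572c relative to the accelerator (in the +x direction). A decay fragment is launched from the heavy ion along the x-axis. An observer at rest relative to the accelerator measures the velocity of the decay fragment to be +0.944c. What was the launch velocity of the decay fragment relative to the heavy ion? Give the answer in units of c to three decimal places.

Invert the composition law: u' = (u − v)/(1 − uv/c²).
u' = (0.944 − 0.572) / (1 − (0.944)(0.572)) = 0.3720/0.4600 = 0.8086.

+0.809c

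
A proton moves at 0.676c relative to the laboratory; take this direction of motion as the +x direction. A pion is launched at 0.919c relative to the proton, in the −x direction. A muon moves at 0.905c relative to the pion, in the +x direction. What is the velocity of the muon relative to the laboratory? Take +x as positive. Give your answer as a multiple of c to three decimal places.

+0.628c

Apply u = (u' + v)/(1 + u'v/c²) successively, working outward toward the laboratory.
Start: velocity of the proton relative to the laboratory = 0.6760c.
Compose with the pion (u' = -0.919 in the proton frame): u_1 = (-0.919 + 0.676) / (1 + (-0.919)·0.676) = -0.2430/0.3788 = -0.6416.
Compose with the muon (u' = 0.905 in the pion frame): u_2 = (0.905 + (-0.642)) / (1 + 0.905·(-0.642)) = 0.2634/0.4194 = 0.6281.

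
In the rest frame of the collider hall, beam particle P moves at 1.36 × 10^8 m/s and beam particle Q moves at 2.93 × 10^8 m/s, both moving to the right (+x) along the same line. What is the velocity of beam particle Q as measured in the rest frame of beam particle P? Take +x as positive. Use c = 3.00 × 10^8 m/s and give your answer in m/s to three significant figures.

β_A = 0.453, β_B = 0.977 (dividing each by c = 3.00 × 10^8 m/s).
Transform to A's frame with the inverse velocity-addition law: u' = (u − v)/(1 − uv/c²), taking u = β_B and v = β_A.
u' = (0.977 − 0.453) / (1 − (0.453)(0.977)) = 0.5233/0.5572 = 0.9391.
u' = 0.9391 × 3.00 × 10^8 m/s.

+2.82 × 10^8 m/s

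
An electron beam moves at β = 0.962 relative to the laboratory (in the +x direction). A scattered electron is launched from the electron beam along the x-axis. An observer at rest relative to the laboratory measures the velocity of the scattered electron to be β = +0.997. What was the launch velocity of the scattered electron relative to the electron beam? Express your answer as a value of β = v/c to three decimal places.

β = +0.856

Invert the composition law: u' = (u − v)/(1 − uv/c²).
u' = (0.997 − 0.962) / (1 − (0.997)(0.962)) = 0.0350/0.0409 = 0.8560.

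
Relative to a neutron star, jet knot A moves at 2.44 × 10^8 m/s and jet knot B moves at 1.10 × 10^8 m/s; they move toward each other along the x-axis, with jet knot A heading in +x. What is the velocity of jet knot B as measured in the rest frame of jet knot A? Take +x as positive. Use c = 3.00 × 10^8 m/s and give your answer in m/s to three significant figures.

-2.73 × 10^8 m/s

β_A = 0.813, β_B = -0.367 (dividing each by c = 3.00 × 10^8 m/s).
Transform to A's frame with the inverse velocity-addition law: u' = (u − v)/(1 − uv/c²), taking u = β_B and v = β_A.
u' = (-0.367 − 0.813) / (1 − (0.813)(-0.367)) = -1.1800/1.2982 = -0.9089.
u' = -0.9089 × 3.00 × 10^8 m/s.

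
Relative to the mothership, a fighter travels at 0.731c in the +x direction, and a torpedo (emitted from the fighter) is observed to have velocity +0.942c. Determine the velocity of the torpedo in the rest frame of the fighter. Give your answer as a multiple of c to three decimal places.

+0.678c

Invert the composition law: u' = (u − v)/(1 − uv/c²).
u' = (0.942 − 0.731) / (1 − (0.942)(0.731)) = 0.2110/0.3114 = 0.6776.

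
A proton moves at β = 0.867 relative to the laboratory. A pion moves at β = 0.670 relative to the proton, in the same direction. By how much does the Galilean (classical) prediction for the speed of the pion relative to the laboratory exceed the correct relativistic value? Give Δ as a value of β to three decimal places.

Galilean: u_cl = 0.670 + 0.867 = 1.5370.
Relativistic: u_rel = (0.670 + 0.867) / (1 + 0.670·0.867) = 1.5370/1.5809 = 0.9722.
Δ = 1.5370 − 0.9722 = 0.5648.
(The classical prediction exceeds c; the relativistic result does not.)

Δ = 0.565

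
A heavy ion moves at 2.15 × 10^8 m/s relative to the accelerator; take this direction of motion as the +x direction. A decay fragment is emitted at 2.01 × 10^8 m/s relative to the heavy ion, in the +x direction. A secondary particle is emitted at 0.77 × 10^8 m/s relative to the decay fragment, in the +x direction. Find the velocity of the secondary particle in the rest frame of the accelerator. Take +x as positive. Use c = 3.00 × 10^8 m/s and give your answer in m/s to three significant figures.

Apply u = (u' + v)/(1 + u'v/c²) successively, working outward toward the accelerator.
(Dividing each given speed by c = 3.00 × 10^8 m/s to work in units of c.)
Start: velocity of the heavy ion relative to the accelerator = 0.7167c.
Compose with the decay fragment (u' = 0.670 in the heavy ion frame): u_1 = (0.670 + 0.717) / (1 + 0.670·0.717) = 1.3867/1.4802 = 0.9368.
Compose with the secondary particle (u' = 0.257 in the decay fragment frame): u_2 = (0.257 + 0.937) / (1 + 0.257·0.937) = 1.1935/1.2405 = 0.9621.
So u = 0.9621 × 3.00 × 10^8 m/s.

2.89 × 10^8 m/s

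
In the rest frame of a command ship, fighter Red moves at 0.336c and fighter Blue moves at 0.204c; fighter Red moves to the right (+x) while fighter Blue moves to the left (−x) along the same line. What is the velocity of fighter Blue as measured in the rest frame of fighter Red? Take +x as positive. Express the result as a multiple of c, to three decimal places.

β_A = 0.336, β_B = -0.204.
Transform to A's frame with the inverse velocity-addition law: u' = (u − v)/(1 − uv/c²), taking u = β_B and v = β_A.
u' = (-0.204 − 0.336) / (1 − (0.336)(-0.204)) = -0.5400/1.0685 = -0.5054.

-0.505c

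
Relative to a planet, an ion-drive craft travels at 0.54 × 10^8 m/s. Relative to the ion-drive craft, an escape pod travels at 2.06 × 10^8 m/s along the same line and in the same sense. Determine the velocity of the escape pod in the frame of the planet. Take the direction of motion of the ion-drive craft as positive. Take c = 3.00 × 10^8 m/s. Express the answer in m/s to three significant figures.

2.31 × 10^8 m/s

In units of c (dividing by 3.00 × 10^8 m/s): v = 0.180, u' = 0.687.
u = (u' + v)/(1 + u'v/c²):
u = (0.687 + 0.180) / (1 + 0.687·0.180) = 0.8667/1.1236 = 0.7713
(Galilean addition would give +0.867c.)
Converting back: u = 0.7713 × 3.00 × 10^8 m/s.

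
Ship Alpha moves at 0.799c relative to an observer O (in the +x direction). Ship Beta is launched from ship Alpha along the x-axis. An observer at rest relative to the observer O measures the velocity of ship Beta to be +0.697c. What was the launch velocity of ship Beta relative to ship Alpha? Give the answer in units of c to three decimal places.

Invert the composition law: u' = (u − v)/(1 − uv/c²).
u' = (0.697 − 0.799) / (1 − (0.697)(0.799)) = -0.1020/0.4431 = -0.2302.

-0.230c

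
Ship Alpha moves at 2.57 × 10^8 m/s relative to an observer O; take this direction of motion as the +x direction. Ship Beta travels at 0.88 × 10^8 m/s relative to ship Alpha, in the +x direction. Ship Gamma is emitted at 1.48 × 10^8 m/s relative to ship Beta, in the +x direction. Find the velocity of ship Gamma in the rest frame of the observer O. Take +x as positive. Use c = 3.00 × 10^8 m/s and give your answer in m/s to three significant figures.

2.92 × 10^8 m/s

Apply u = (u' + v)/(1 + u'v/c²) successively, working outward toward the observer O.
(Dividing each given speed by c = 3.00 × 10^8 m/s to work in units of c.)
Start: velocity of ship Alpha relative to the observer O = 0.8567c.
Compose with ship Beta (u' = 0.293 in ship Alpha frame): u_1 = (0.293 + 0.857) / (1 + 0.293·0.857) = 1.1500/1.2513 = 0.9191.
Compose with ship Gamma (u' = 0.493 in ship Beta frame): u_2 = (0.493 + 0.919) / (1 + 0.493·0.919) = 1.4124/1.4534 = 0.9718.
So u = 0.9718 × 3.00 × 10^8 m/s.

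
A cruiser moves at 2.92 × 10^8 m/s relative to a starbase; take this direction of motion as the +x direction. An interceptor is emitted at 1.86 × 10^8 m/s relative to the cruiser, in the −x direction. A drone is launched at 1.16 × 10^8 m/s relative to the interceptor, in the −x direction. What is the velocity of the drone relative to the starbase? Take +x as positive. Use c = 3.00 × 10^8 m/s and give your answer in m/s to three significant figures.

Apply u = (u' + v)/(1 + u'v/c²) successively, working outward toward the starbase.
(Dividing each given speed by c = 3.00 × 10^8 m/s to work in units of c.)
Start: velocity of the cruiser relative to the starbase = 0.9733c.
Compose with the interceptor (u' = -0.620 in the cruiser frame): u_1 = (-0.620 + 0.973) / (1 + (-0.620)·0.973) = 0.3533/0.3965 = 0.8911.
Compose with the drone (u' = -0.387 in the interceptor frame): u_2 = (-0.387 + 0.891) / (1 + (-0.387)·0.891) = 0.5044/0.6555 = 0.7695.
So u = 0.7695 × 3.00 × 10^8 m/s.

+2.31 × 10^8 m/s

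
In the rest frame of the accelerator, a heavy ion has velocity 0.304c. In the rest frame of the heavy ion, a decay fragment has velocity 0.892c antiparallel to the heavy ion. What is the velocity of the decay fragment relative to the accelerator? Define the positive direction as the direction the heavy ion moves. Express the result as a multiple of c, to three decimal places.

-0.807c

With v = 0.304 and u' = -0.892 (in units of c),
u = (u' + v)/(1 + u'v/c²):
u = (-0.892 + 0.304) / (1 + (-0.892)·0.304) = -0.5880/0.7288 = -0.8068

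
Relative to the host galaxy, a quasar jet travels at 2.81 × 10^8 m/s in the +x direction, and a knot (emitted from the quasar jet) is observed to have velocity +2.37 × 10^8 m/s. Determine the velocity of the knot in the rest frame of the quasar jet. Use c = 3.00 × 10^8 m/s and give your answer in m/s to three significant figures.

-1.69 × 10^8 m/s

v = 0.937c, u = 0.790c.
Invert the composition law: u' = (u − v)/(1 − uv/c²).
u' = (0.790 − 0.937) / (1 − (0.790)(0.937)) = -0.1467/0.2600 = -0.5640.
u' = -0.5640 × 3.00 × 10^8 m/s.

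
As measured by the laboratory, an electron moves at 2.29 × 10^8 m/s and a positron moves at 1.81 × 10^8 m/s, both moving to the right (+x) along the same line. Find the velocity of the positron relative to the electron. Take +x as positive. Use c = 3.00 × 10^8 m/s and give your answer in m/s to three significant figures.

β_A = 0.763, β_B = 0.603 (dividing each by c = 3.00 × 10^8 m/s).
Transform to A's frame with the inverse velocity-addition law: u' = (u − v)/(1 − uv/c²), taking u = β_B and v = β_A.
u' = (0.603 − 0.763) / (1 − (0.763)(0.603)) = -0.1600/0.5395 = -0.2966.
u' = -0.2966 × 3.00 × 10^8 m/s.

-8.90 × 10^7 m/s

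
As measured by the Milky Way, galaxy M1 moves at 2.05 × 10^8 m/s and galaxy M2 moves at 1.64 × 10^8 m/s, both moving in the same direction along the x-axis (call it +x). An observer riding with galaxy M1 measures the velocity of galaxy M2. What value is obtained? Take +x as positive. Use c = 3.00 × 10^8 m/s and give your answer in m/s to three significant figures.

-6.54 × 10^7 m/s

β_A = 0.683, β_B = 0.547 (dividing each by c = 3.00 × 10^8 m/s).
Transform to A's frame with the inverse velocity-addition law: u' = (u − v)/(1 − uv/c²), taking u = β_B and v = β_A.
u' = (0.547 − 0.683) / (1 − (0.683)(0.547)) = -0.1367/0.6264 = -0.2182.
u' = -0.2182 × 3.00 × 10^8 m/s.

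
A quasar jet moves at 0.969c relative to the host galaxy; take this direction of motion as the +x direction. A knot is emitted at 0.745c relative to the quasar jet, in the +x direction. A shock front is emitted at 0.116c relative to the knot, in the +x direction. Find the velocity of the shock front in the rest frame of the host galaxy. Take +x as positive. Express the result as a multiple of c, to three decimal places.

0.996c

Apply u = (u' + v)/(1 + u'v/c²) successively, working outward toward the host galaxy.
Start: velocity of the quasar jet relative to the host galaxy = 0.9690c.
Compose with the knot (u' = 0.745 in the quasar jet frame): u_1 = (0.745 + 0.969) / (1 + 0.745·0.969) = 1.7140/1.7219 = 0.9954.
Compose with the shock front (u' = 0.116 in the knot frame): u_2 = (0.116 + 0.995) / (1 + 0.116·0.995) = 1.1114/1.1155 = 0.9964.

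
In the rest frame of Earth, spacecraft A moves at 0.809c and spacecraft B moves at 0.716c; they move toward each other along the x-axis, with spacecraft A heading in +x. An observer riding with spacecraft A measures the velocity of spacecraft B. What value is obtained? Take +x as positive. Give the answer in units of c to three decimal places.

-0.966c

β_A = 0.809, β_B = -0.716.
Transform to A's frame with the inverse velocity-addition law: u' = (u − v)/(1 − uv/c²), taking u = β_B and v = β_A.
u' = (-0.716 − 0.809) / (1 − (0.809)(-0.716)) = -1.5250/1.5792 = -0.9657.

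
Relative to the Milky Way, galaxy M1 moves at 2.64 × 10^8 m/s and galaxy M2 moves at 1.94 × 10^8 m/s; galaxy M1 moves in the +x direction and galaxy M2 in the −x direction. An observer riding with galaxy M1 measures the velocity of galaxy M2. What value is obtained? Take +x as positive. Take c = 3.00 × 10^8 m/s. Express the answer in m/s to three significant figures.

-2.92 × 10^8 m/s

β_A = 0.880, β_B = -0.647 (dividing each by c = 3.00 × 10^8 m/s).
Transform to A's frame with the inverse velocity-addition law: u' = (u − v)/(1 − uv/c²), taking u = β_B and v = β_A.
u' = (-0.647 − 0.880) / (1 − (0.880)(-0.647)) = -1.5267/1.5691 = -0.9730.
u' = -0.9730 × 3.00 × 10^8 m/s.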